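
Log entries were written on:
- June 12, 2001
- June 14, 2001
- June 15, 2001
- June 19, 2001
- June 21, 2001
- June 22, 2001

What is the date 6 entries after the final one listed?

July 6, 2001

Gaps: 2, 1, 4, 2, 1 days — not constant, but cyclic with period 3.
The events fall on every Tuesday, Thursday and Friday.
Next Tuesday: June 26, 2001.
The following Thursday is June 28, 2001.
The following Friday is June 29, 2001.
The following Tuesday is July 3, 2001.
The following Thursday is July 5, 2001.
The following Friday is July 6, 2001.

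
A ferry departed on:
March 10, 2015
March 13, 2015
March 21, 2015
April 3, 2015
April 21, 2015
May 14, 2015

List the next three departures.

The spacing grows by 5 each time: 3, 8, 13, 18, 23 days.
Next gap: 28 days. May 14, 2015 + 28 days = June 11, 2015.
Next gap: 33 days. June 11, 2015 + 33 days = July 14, 2015.
Next gap: 38 days. July 14, 2015 + 38 days = August 21, 2015.

June 11, 2015; July 14, 2015; August 21, 2015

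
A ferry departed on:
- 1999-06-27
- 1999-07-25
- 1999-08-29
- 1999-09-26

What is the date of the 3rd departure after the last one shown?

All Sundays; the gaps (28, 35, 28) vary with month length.
This is the last Sunday of each month.
October 1999 ends with Sunday 1999-10-31.
Last Sunday of November 1999: 1999-11-28.
Last Sunday of December 1999: 1999-12-26.

1999-12-26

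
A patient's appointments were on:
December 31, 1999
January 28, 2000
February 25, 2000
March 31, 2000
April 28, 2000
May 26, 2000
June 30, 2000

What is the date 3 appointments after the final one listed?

Every date is a Friday; gaps 28, 28, 35, 28, 28, 35 days.
Each is the last Friday of its month (at least one falls on the 29th or later, ruling out '4th Friday').
July 2000 ends with Friday July 28, 2000.
August 2000 ends with Friday August 25, 2000.
September 2000 ends with Friday September 29, 2000.

September 29, 2000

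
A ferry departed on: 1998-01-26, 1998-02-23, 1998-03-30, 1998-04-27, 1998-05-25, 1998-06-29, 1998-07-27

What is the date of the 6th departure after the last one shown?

Every date is a Monday; gaps 28, 35, 28, 28, 35, 28 days.
Each is the last Monday of its month (at least one falls on the 29th or later, ruling out '4th Monday').
August 1998 ends with Monday 1998-08-31.
Last Monday of September 1998: 1998-09-28.
Last Monday of October 1998: 1998-10-26.
November 1998 ends with Monday 1998-11-30.
December 1998 ends with Monday 1998-12-28.
January 1999 ends with Monday 1999-01-25.

1999-01-25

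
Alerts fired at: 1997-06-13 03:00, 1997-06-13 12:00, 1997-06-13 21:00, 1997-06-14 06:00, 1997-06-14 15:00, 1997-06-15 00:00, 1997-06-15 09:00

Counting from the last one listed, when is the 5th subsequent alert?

Spacing: 9, 9, 9, 9, 9, 9 h — constant 9 h.
1997-06-15 09:00 + 9 h = 1997-06-15 18:00.
1997-06-15 18:00 + 9 h = 1997-06-16 03:00.
1997-06-16 03:00 + 9 h = 1997-06-16 12:00.
1997-06-16 12:00 + 9 h = 1997-06-16 21:00.
1997-06-16 21:00 + 9 h = 1997-06-17 06:00.

1997-06-17 06:00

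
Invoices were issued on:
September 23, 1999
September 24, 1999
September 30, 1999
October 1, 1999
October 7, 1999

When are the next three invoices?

October 8, 1999; October 14, 1999; October 15, 1999

Gaps: 1, 6, 1, 6 days — not constant, but cyclic with period 2.
The events fall on every Thursday and Friday.
Next Friday: October 8, 1999.
The following Thursday is October 14, 1999.
Next Friday: October 15, 1999.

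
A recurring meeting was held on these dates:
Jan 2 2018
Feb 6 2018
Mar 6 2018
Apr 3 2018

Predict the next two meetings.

These are Tuesdays at 28- or 35-day spacing (35, 28, 28).
The pattern: 1st Tuesday of the month.
1st Tuesday of May 2018: May 1 2018.
June 2018 — 1st Tuesday is Jun 5 2018.

May 1 2018, Jun 5 2018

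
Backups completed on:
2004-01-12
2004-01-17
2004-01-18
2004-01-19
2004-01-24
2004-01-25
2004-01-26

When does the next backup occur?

Every event lands on a Monday or Saturday or Sunday (gaps cycle 5, 1, 1, 5, 1, 1).
So the schedule is: every Monday, Saturday and Sunday.
Next Saturday: 2004-01-31.

2004-01-31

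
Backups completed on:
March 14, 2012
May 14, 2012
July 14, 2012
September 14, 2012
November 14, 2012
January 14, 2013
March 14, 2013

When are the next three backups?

May 14, 2013; July 14, 2013; September 14, 2013

Gaps: 61, 61, 62, 61, 61, 59 days — not constant. Every event is on the 14th of the month.
Pattern: the 14th of every 2 months.
May 2013: May 14, 2013.
July 2013: July 14, 2013.
September 2013: September 14, 2013.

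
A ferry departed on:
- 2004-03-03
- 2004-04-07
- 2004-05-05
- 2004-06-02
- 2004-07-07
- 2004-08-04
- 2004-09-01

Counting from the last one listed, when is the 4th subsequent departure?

2005-01-05

All dates are Wednesdays, 35, 28, 28, 35, 28, 28 days apart.
Specifically, the 1st Wednesday of each month.
October 2004 — 1st Wednesday is 2004-10-06.
November 2004 — 1st Wednesday is 2004-11-03.
December 2004 — 1st Wednesday is 2004-12-01.
January 2005 — 1st Wednesday is 2005-01-05.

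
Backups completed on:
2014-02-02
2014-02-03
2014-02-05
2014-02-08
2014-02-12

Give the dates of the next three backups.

Intervals are 1, 2, 3, 4 days — an arithmetic progression with common difference 1.
Next gap: 5 days. 2014-02-12 + 5 days = 2014-02-17.
Next gap: 6 days. 2014-02-17 + 6 days = 2014-02-23.
Next gap: 7 days. 2014-02-23 + 7 days = 2014-03-02.

2014-02-17, 2014-02-23, 2014-03-02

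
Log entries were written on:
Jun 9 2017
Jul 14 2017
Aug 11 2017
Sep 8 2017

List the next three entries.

Oct 13 2017, Nov 10 2017, Dec 8 2017

Gaps: 35, 28, 28 days — a mix of 28 and 35. Every date is a Friday.
Each is the 2nd Friday of its month.
October 2017 — 2nd Friday is Oct 13 2017.
November 2017 — 2nd Friday is Nov 10 2017.
December 2017 — 2nd Friday is Dec 8 2017.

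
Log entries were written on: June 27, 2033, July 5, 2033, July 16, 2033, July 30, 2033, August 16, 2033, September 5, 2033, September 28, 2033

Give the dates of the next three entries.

October 24, 2033; November 22, 2033; December 24, 2033

Intervals are 8, 11, 14, 17, 20, 23 days — an arithmetic progression with common difference 3.
Next gap: 26 days. September 28, 2033 + 26 days = October 24, 2033.
Next gap: 29 days. October 24, 2033 + 29 days = November 22, 2033.
Next gap: 32 days. November 22, 2033 + 32 days = December 24, 2033.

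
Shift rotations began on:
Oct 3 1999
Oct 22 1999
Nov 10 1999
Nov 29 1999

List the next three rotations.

Dec 18 1999, Jan 6 2000, Jan 25 2000

Gaps between consecutive events: 19, 19, 19 days — a constant 19-day interval.
Nov 29 1999 + 19 days = Dec 18 1999.
Dec 18 1999 + 19 days = Jan 6 2000.
Jan 6 2000 + 19 days = Jan 25 2000.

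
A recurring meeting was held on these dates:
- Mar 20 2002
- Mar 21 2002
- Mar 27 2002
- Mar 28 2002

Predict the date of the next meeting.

Apr 3 2002

The gap pattern 1, 6, 1 repeats every 2 events.
These are the Wednesdays and Thursdays of each week.
Next Wednesday: Apr 3 2002.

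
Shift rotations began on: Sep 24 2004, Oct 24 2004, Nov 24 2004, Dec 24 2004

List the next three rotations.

Jan 24 2005, Feb 24 2005, Mar 24 2005

The day-of-month is always 24 (30, 31, 30 days between events).
So this recurs on the 24th of each month.
January 2005: Jan 24 2005.
Next: February 2005 → Feb 24 2005.
March 2005: Mar 24 2005.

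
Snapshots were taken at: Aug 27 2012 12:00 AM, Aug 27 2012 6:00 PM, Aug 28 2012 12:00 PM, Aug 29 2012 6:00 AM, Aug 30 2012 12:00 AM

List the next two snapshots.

Aug 30 2012 6:00 PM, Aug 31 2012 12:00 PM

Spacing: 18, 18, 18, 18 h — constant 18 h.
Aug 30 2012 12:00 AM + 18 h = Aug 30 2012 6:00 PM.
Aug 30 2012 6:00 PM + 18 h = Aug 31 2012 12:00 PM.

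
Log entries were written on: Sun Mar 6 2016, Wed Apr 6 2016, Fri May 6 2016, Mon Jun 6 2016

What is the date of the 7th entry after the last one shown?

Each date is the 6th; the gaps (31, 30, 31) track the month lengths.
The rule is the 6th of each month.
July 2016: Wed Jul 6 2016.
Next: August 2016 → Sat Aug 6 2016.
Next: September 2016 → Tue Sep 6 2016.
October 2016: Thu Oct 6 2016.
November 2016: Sun Nov 6 2016.
December 2016: Tue Dec 6 2016.
Next: January 2017 → Fri Jan 6 2017.

Fri Jan 6 2017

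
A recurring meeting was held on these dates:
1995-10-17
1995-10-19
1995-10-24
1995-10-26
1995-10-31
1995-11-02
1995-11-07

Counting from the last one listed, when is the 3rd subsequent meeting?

1995-11-16

The gap pattern 2, 5, 2, 5, 2, 5 repeats every 2 events.
These are the Tuesdays and Thursdays of each week.
The following Thursday is 1995-11-09.
The following Tuesday is 1995-11-14.
Next Thursday: 1995-11-16.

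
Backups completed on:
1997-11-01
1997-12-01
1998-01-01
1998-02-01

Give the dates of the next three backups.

Each date is the 1st; the gaps (30, 31, 31) track the month lengths.
The rule is the 1st of each month.
Next: March 1998 → 1998-03-01.
April 1998: 1998-04-01.
Next: May 1998 → 1998-05-01.

1998-03-01, 1998-04-01, 1998-05-01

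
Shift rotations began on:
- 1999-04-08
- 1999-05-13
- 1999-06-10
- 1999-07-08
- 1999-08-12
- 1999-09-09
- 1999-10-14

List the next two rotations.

Gaps: 35, 28, 28, 35, 28, 35 days — a mix of 28 and 35. Every date is a Thursday.
Each is the 2nd Thursday of its month.
November 1999 — 2nd Thursday is 1999-11-11.
2nd Thursday of December 1999: 1999-12-09.

1999-11-11, 1999-12-09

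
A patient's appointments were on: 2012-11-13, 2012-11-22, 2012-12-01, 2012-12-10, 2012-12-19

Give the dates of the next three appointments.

The spacing is 9, 9, 9, 9 days — always 9 days.
2012-12-19 + 9 days = 2012-12-28.
2012-12-28 + 9 days = 2013-01-06.
2013-01-06 + 9 days = 2013-01-15.

2012-12-28, 2013-01-06, 2013-01-15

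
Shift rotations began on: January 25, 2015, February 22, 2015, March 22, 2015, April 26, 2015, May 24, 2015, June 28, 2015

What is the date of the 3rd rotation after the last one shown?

Gaps: 28, 28, 35, 28, 35 days — a mix of 28 and 35. Every date is a Sunday.
Each is the 4th Sunday of its month.
4th Sunday of July 2015: July 26, 2015.
August 2015 — 4th Sunday is August 23, 2015.
4th Sunday of September 2015: September 27, 2015.

September 27, 2015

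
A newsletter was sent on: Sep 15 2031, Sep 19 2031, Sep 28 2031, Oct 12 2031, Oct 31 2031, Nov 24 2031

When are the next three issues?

Dec 23 2031, Jan 26 2032, Mar 5 2032

The spacing grows by 5 each time: 4, 9, 14, 19, 24 days.
Next gap: 29 days. Nov 24 2031 + 29 days = Dec 23 2031.
Next gap: 34 days. Dec 23 2031 + 34 days = Jan 26 2032.
Next gap: 39 days. Jan 26 2032 + 39 days = Mar 5 2032.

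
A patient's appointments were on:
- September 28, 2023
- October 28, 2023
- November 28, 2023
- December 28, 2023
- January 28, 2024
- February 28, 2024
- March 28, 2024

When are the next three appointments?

Gaps: 30, 31, 30, 31, 31, 29 days — not constant. Every event is on the 28th of the month.
Pattern: the 28th of each month.
April 2024: April 28, 2024.
May 2024: May 28, 2024.
Next: June 2024 → June 28, 2024.

April 28, 2024; May 28, 2024; June 28, 2024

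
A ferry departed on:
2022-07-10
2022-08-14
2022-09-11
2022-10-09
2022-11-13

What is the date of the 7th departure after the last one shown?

2023-06-11

Gaps: 35, 28, 28, 35 days — a mix of 28 and 35. Every date is a Sunday.
Each is the 2nd Sunday of its month.
December 2022 — 2nd Sunday is 2022-12-11.
January 2023 — 2nd Sunday is 2023-01-08.
February 2023 — 2nd Sunday is 2023-02-12.
2nd Sunday of March 2023: 2023-03-12.
2nd Sunday of April 2023: 2023-04-09.
2nd Sunday of May 2023: 2023-05-14.
2nd Sunday of June 2023: 2023-06-11.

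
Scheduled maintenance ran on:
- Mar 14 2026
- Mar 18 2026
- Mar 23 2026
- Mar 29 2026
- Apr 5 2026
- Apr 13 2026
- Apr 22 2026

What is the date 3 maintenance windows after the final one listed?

The spacing grows by 1 each time: 4, 5, 6, 7, 8, 9 days.
Next gap: 10 days. Apr 22 2026 + 10 days = May 2 2026.
Next gap: 11 days. May 2 2026 + 11 days = May 13 2026.
Next gap: 12 days. May 13 2026 + 12 days = May 25 2026.

May 25 2026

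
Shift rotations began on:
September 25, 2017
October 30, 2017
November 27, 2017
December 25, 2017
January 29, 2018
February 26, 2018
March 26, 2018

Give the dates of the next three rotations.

April 30, 2018; May 28, 2018; June 25, 2018

These are Mondays with 35, 28, 28, 35, 28, 28-day gaps.
Each is the final Monday of its month — October 30, 2017 is past the 28th, so '4th Monday' doesn't fit.
April 2018 ends with Monday April 30, 2018.
Last Monday of May 2018: May 28, 2018.
Last Monday of June 2018: June 25, 2018.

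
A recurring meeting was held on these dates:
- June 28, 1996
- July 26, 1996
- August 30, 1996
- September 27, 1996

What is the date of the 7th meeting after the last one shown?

Every date is a Friday; gaps 28, 35, 28 days.
Each is the last Friday of its month (at least one falls on the 29th or later, ruling out '4th Friday').
October 1996 ends with Friday October 25, 1996.
November 1996 ends with Friday November 29, 1996.
December 1996 ends with Friday December 27, 1996.
January 1997 ends with Friday January 31, 1997.
February 1997 ends with Friday February 28, 1997.
Last Friday of March 1997: March 28, 1997.
Last Friday of April 1997: April 25, 1997.

April 25, 1997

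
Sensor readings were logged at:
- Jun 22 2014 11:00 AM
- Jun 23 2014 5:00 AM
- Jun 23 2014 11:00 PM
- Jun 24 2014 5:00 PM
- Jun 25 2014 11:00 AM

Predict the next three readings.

Jun 26 2014 5:00 AM, Jun 26 2014 11:00 PM, Jun 27 2014 5:00 PM

Spacing: 18, 18, 18, 18 h — constant 18 h.
Jun 25 2014 11:00 AM + 18 h = Jun 26 2014 5:00 AM.
Jun 26 2014 5:00 AM + 18 h = Jun 26 2014 11:00 PM.
Jun 26 2014 11:00 PM + 18 h = Jun 27 2014 5:00 PM.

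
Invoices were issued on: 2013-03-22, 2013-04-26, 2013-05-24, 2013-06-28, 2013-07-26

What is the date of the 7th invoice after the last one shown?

2014-02-28

Gaps: 35, 28, 35, 28 days — a mix of 28 and 35. Every date is a Friday.
Each is the 4th Friday of its month.
4th Friday of August 2013: 2013-08-23.
4th Friday of September 2013: 2013-09-27.
4th Friday of October 2013: 2013-10-25.
4th Friday of November 2013: 2013-11-22.
December 2013 — 4th Friday is 2013-12-27.
January 2014 — 4th Friday is 2014-01-24.
February 2014 — 4th Friday is 2014-02-28.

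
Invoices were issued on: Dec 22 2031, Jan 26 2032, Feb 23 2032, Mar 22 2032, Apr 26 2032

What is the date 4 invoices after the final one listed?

All dates are Mondays, 35, 28, 28, 35 days apart.
Specifically, the 4th Monday of each month.
4th Monday of May 2032: May 24 2032.
June 2032 — 4th Monday is Jun 28 2032.
July 2032 — 4th Monday is Jul 26 2032.
August 2032 — 4th Monday is Aug 23 2032.

Aug 23 2032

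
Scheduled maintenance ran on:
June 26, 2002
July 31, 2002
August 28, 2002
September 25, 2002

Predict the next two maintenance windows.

October 30, 2002; November 27, 2002

These are Wednesdays with 35, 28, 28-day gaps.
Each is the final Wednesday of its month — July 31, 2002 is past the 28th, so '4th Wednesday' doesn't fit.
October 2002 ends with Wednesday October 30, 2002.
November 2002 ends with Wednesday November 27, 2002.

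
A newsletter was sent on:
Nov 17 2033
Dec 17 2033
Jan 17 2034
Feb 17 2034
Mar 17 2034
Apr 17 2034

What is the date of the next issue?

The day-of-month is always 17 (30, 31, 31, 28, 31 days between events).
So this recurs on the 17th of each month.
May 2034: May 17 2034.

May 17 2034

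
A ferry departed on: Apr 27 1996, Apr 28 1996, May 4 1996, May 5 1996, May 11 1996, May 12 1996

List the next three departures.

May 18 1996, May 19 1996, May 25 1996

Every event lands on a Saturday or Sunday (gaps cycle 1, 6, 1, 6, 1).
So the schedule is: every Saturday and Sunday.
Next Saturday: May 18 1996.
Next Sunday: May 19 1996.
Next Saturday: May 25 1996.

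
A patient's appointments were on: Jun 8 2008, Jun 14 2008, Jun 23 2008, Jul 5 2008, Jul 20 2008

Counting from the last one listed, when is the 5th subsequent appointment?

Nov 17 2008

Intervals are 6, 9, 12, 15 days — an arithmetic progression with common difference 3.
Next gap: 18 days. Jul 20 2008 + 18 days = Aug 7 2008.
Next gap: 21 days. Aug 7 2008 + 21 days = Aug 28 2008.
Next gap: 24 days. Aug 28 2008 + 24 days = Sep 21 2008.
Next gap: 27 days. Sep 21 2008 + 27 days = Oct 18 2008.
Next gap: 30 days. Oct 18 2008 + 30 days = Nov 17 2008.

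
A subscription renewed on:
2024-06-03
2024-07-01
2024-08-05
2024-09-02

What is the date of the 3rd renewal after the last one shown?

2024-12-02

All dates are Mondays, 28, 35, 28 days apart.
Specifically, the 1st Monday of each month.
October 2024 — 1st Monday is 2024-10-07.
November 2024 — 1st Monday is 2024-11-04.
1st Monday of December 2024: 2024-12-02.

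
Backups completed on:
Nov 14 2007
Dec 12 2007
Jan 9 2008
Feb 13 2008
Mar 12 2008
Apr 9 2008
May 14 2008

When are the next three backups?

These are Wednesdays at 28- or 35-day spacing (28, 28, 35, 28, 28, 35).
The pattern: 2nd Wednesday of the month.
June 2008 — 2nd Wednesday is Jun 11 2008.
2nd Wednesday of July 2008: Jul 9 2008.
2nd Wednesday of August 2008: Aug 13 2008.

Jun 11 2008, Jul 9 2008, Aug 13 2008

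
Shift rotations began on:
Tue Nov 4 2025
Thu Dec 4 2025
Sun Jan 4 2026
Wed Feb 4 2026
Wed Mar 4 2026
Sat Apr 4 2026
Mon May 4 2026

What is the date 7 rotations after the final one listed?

Fri Dec 4 2026

Gaps: 30, 31, 31, 28, 31, 30 days — not constant. Every event is on the 4th of the month.
Pattern: the 4th of each month.
June 2026: Thu Jun 4 2026.
July 2026: Sat Jul 4 2026.
Next: August 2026 → Tue Aug 4 2026.
Next: September 2026 → Fri Sep 4 2026.
October 2026: Sun Oct 4 2026.
November 2026: Wed Nov 4 2026.
Next: December 2026 → Fri Dec 4 2026.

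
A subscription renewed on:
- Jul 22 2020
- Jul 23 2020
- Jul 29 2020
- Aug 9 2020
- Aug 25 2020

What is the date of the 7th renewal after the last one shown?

May 4 2021

Gaps: 1, 6, 11, 16 days — each gap is 5 larger than the previous one.
Next gap: 21 days. Aug 25 2020 + 21 days = Sep 15 2020.
Next gap: 26 days. Sep 15 2020 + 26 days = Oct 11 2020.
Next gap: 31 days. Oct 11 2020 + 31 days = Nov 11 2020.
Next gap: 36 days. Nov 11 2020 + 36 days = Dec 17 2020.
Next gap: 41 days. Dec 17 2020 + 41 days = Jan 27 2021.
Next gap: 46 days. Jan 27 2021 + 46 days = Mar 14 2021.
Next gap: 51 days. Mar 14 2021 + 51 days = May 4 2021.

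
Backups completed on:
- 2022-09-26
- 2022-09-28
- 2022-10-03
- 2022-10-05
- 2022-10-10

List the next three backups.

2022-10-12, 2022-10-17, 2022-10-19

The gap pattern 2, 5, 2, 5 repeats every 2 events.
These are the Mondays and Wednesdays of each week.
Next Wednesday: 2022-10-12.
The following Monday is 2022-10-17.
Next Wednesday: 2022-10-19.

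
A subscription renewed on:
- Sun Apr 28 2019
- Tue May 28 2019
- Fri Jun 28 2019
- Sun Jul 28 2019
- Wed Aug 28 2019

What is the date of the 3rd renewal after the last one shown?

Thu Nov 28 2019

Each date is the 28th; the gaps (30, 31, 30, 31) track the month lengths.
The rule is the 28th of each month.
September 2019: Sat Sep 28 2019.
October 2019: Mon Oct 28 2019.
Next: November 2019 → Thu Nov 28 2019.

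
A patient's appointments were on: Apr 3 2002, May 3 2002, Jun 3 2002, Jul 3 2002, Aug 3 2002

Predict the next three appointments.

Sep 3 2002, Oct 3 2002, Nov 3 2002

Each date is the 3rd; the gaps (30, 31, 30, 31) track the month lengths.
The rule is the 3rd of each month.
September 2002: Sep 3 2002.
Next: October 2002 → Oct 3 2002.
Next: November 2002 → Nov 3 2002.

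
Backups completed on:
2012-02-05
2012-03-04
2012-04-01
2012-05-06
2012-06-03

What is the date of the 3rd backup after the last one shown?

These are Sundays at 28- or 35-day spacing (28, 28, 35, 28).
The pattern: 1st Sunday of the month.
1st Sunday of July 2012: 2012-07-01.
August 2012 — 1st Sunday is 2012-08-05.
September 2012 — 1st Sunday is 2012-09-02.

2012-09-02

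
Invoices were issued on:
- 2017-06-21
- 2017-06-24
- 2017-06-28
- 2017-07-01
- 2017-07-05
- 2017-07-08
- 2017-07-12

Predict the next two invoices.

Gaps: 3, 4, 3, 4, 3, 4 days — not constant, but cyclic with period 2.
The events fall on every Wednesday and Saturday.
Next Saturday: 2017-07-15.
Next Wednesday: 2017-07-19.

2017-07-15, 2017-07-19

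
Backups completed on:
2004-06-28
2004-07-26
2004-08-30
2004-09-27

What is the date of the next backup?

2004-10-25

All Mondays; the gaps (28, 35, 28) vary with month length.
This is the last Monday of each month.
Last Monday of October 2004: 2004-10-25.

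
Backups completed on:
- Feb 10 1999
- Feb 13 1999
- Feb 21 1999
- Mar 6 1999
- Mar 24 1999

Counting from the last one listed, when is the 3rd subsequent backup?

Intervals are 3, 8, 13, 18 days — an arithmetic progression with common difference 5.
Next gap: 23 days. Mar 24 1999 + 23 days = Apr 16 1999.
Next gap: 28 days. Apr 16 1999 + 28 days = May 14 1999.
Next gap: 33 days. May 14 1999 + 33 days = Jun 16 1999.

Jun 16 1999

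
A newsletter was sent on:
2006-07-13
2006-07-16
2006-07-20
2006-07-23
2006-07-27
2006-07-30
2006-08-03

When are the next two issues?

The gap pattern 3, 4, 3, 4, 3, 4 repeats every 2 events.
These are the Thursdays and Sundays of each week.
The following Sunday is 2006-08-06.
Next Thursday: 2006-08-10.

2006-08-06, 2006-08-10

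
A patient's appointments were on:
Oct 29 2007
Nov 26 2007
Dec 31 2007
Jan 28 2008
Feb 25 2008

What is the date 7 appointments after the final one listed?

All Mondays; the gaps (28, 35, 28, 28) vary with month length.
This is the last Monday of each month.
March 2008 ends with Monday Mar 31 2008.
Last Monday of April 2008: Apr 28 2008.
Last Monday of May 2008: May 26 2008.
June 2008 ends with Monday Jun 30 2008.
July 2008 ends with Monday Jul 28 2008.
August 2008 ends with Monday Aug 25 2008.
Last Monday of September 2008: Sep 29 2008.

Sep 29 2008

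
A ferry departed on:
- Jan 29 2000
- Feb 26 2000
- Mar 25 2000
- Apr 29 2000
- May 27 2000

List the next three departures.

Every date is a Saturday; gaps 28, 28, 35, 28 days.
Each is the last Saturday of its month (at least one falls on the 29th or later, ruling out '4th Saturday').
June 2000 ends with Saturday Jun 24 2000.
July 2000 ends with Saturday Jul 29 2000.
August 2000 ends with Saturday Aug 26 2000.

Jun 24 2000, Jul 29 2000, Aug 26 2000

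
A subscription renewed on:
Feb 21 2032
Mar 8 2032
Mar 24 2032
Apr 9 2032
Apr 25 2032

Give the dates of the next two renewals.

The spacing is 16, 16, 16, 16 days — always 16 days.
Apr 25 2032 + 16 days = May 11 2032.
May 11 2032 + 16 days = May 27 2032.

May 11 2032, May 27 2032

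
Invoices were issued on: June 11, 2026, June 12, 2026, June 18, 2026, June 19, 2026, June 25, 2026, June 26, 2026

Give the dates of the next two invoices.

Gaps: 1, 6, 1, 6, 1 days — not constant, but cyclic with period 2.
The events fall on every Thursday and Friday.
Next Thursday: July 2, 2026.
The following Friday is July 3, 2026.

July 2, 2026; July 3, 2026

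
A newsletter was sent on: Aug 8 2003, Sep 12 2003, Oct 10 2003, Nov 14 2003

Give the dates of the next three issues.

These are Fridays at 28- or 35-day spacing (35, 28, 35).
The pattern: 2nd Friday of the month.
2nd Friday of December 2003: Dec 12 2003.
January 2004 — 2nd Friday is Jan 9 2004.
2nd Friday of February 2004: Feb 13 2004.

Dec 12 2003, Jan 9 2004, Feb 13 2004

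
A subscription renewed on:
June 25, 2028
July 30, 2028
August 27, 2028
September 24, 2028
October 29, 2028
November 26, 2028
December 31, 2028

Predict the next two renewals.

January 28, 2029; February 25, 2029

All Sundays; the gaps (35, 28, 28, 35, 28, 35) vary with month length.
This is the last Sunday of each month.
Last Sunday of January 2029: January 28, 2029.
February 2029 ends with Sunday February 25, 2029.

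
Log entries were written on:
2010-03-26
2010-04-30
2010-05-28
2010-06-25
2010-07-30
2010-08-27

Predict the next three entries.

2010-09-24, 2010-10-29, 2010-11-26

These are Fridays with 35, 28, 28, 35, 28-day gaps.
Each is the final Friday of its month — 2010-04-30 is past the 28th, so '4th Friday' doesn't fit.
September 2010 ends with Friday 2010-09-24.
October 2010 ends with Friday 2010-10-29.
Last Friday of November 2010: 2010-11-26.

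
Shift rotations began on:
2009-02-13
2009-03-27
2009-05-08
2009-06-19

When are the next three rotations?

The spacing is 42, 42, 42 days — always 42 days.
2009-06-19 + 42 days = 2009-07-31.
2009-07-31 + 42 days = 2009-09-11.
2009-09-11 + 42 days = 2009-10-23.

2009-07-31, 2009-09-11, 2009-10-23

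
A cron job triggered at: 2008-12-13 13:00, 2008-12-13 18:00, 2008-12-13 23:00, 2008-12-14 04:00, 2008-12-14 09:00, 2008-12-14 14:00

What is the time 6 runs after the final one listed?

2008-12-15 20:00

Spacing: 5, 5, 5, 5, 5 h — constant 5 h.
2008-12-14 14:00 + 5 h = 2008-12-14 19:00.
2008-12-14 19:00 + 5 h = 2008-12-15 00:00.
2008-12-15 00:00 + 5 h = 2008-12-15 05:00.
2008-12-15 05:00 + 5 h = 2008-12-15 10:00.
2008-12-15 10:00 + 5 h = 2008-12-15 15:00.
2008-12-15 15:00 + 5 h = 2008-12-15 20:00.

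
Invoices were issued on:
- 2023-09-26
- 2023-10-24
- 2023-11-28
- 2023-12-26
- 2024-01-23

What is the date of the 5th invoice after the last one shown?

These are Tuesdays at 28- or 35-day spacing (28, 35, 28, 28).
The pattern: 4th Tuesday of the month.
4th Tuesday of February 2024: 2024-02-27.
March 2024 — 4th Tuesday is 2024-03-26.
April 2024 — 4th Tuesday is 2024-04-23.
May 2024 — 4th Tuesday is 2024-05-28.
4th Tuesday of June 2024: 2024-06-25.

2024-06-25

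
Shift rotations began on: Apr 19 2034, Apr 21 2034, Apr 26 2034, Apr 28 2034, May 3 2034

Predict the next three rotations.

Every event lands on a Wednesday or Friday (gaps cycle 2, 5, 2, 5).
So the schedule is: every Wednesday and Friday.
The following Friday is May 5 2034.
Next Wednesday: May 10 2034.
The following Friday is May 12 2034.

May 5 2034, May 10 2034, May 12 2034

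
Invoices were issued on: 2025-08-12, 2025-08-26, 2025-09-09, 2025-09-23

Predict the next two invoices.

2025-10-07, 2025-10-21

The spacing is 14, 14, 14 days — always 14 days.
2025-09-23 + 14 days = 2025-10-07.
2025-10-07 + 14 days = 2025-10-21.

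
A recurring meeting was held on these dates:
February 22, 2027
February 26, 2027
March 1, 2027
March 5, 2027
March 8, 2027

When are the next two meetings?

The gap pattern 4, 3, 4, 3 repeats every 2 events.
These are the Mondays and Fridays of each week.
Next Friday: March 12, 2027.
Next Monday: March 15, 2027.

March 12, 2027; March 15, 2027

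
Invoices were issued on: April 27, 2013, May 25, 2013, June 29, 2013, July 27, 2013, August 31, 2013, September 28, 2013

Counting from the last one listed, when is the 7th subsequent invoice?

April 26, 2014

Every date is a Saturday; gaps 28, 35, 28, 35, 28 days.
Each is the last Saturday of its month (at least one falls on the 29th or later, ruling out '4th Saturday').
Last Saturday of October 2013: October 26, 2013.
November 2013 ends with Saturday November 30, 2013.
Last Saturday of December 2013: December 28, 2013.
Last Saturday of January 2014: January 25, 2014.
February 2014 ends with Saturday February 22, 2014.
Last Saturday of March 2014: March 29, 2014.
Last Saturday of April 2014: April 26, 2014.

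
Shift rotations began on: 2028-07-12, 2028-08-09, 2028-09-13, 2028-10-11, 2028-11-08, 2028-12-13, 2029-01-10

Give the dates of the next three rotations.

2029-02-14, 2029-03-14, 2029-04-11

All dates are Wednesdays, 28, 35, 28, 28, 35, 28 days apart.
Specifically, the 2nd Wednesday of each month.
February 2029 — 2nd Wednesday is 2029-02-14.
2nd Wednesday of March 2029: 2029-03-14.
2nd Wednesday of April 2029: 2029-04-11.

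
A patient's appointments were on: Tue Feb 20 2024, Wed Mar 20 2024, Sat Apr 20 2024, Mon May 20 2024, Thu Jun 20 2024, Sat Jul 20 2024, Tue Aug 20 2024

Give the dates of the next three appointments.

Each date is the 20th; the gaps (29, 31, 30, 31, 30, 31) track the month lengths.
The rule is the 20th of each month.
September 2024: Fri Sep 20 2024.
October 2024: Sun Oct 20 2024.
November 2024: Wed Nov 20 2024.

Fri Sep 20 2024, Sun Oct 20 2024, Wed Nov 20 2024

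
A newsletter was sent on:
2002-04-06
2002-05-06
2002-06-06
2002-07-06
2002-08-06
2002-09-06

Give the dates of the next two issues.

2002-10-06, 2002-11-06

Each date is the 6th; the gaps (30, 31, 30, 31, 31) track the month lengths.
The rule is the 6th of each month.
Next: October 2002 → 2002-10-06.
November 2002: 2002-11-06.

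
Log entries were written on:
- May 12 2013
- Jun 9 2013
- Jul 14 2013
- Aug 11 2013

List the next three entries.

Gaps: 28, 35, 28 days — a mix of 28 and 35. Every date is a Sunday.
Each is the 2nd Sunday of its month.
2nd Sunday of September 2013: Sep 8 2013.
October 2013 — 2nd Sunday is Oct 13 2013.
2nd Sunday of November 2013: Nov 10 2013.

Sep 8 2013, Oct 13 2013, Nov 10 2013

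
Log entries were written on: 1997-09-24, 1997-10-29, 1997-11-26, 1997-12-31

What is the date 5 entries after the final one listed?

1998-05-27

Every date is a Wednesday; gaps 35, 28, 35 days.
Each is the last Wednesday of its month (at least one falls on the 29th or later, ruling out '4th Wednesday').
Last Wednesday of January 1998: 1998-01-28.
February 1998 ends with Wednesday 1998-02-25.
Last Wednesday of March 1998: 1998-03-25.
April 1998 ends with Wednesday 1998-04-29.
May 1998 ends with Wednesday 1998-05-27.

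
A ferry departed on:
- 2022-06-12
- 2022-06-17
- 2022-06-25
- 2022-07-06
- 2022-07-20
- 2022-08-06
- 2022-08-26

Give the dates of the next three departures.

Gaps: 5, 8, 11, 14, 17, 20 days — each gap is 3 larger than the previous one.
Next gap: 23 days. 2022-08-26 + 23 days = 2022-09-18.
Next gap: 26 days. 2022-09-18 + 26 days = 2022-10-14.
Next gap: 29 days. 2022-10-14 + 29 days = 2022-11-12.

2022-09-18, 2022-10-14, 2022-11-12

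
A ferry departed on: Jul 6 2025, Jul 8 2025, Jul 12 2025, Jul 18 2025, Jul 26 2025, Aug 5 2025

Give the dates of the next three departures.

Aug 17 2025, Aug 31 2025, Sep 16 2025

Gaps: 2, 4, 6, 8, 10 days — each gap is 2 larger than the previous one.
Next gap: 12 days. Aug 5 2025 + 12 days = Aug 17 2025.
Next gap: 14 days. Aug 17 2025 + 14 days = Aug 31 2025.
Next gap: 16 days. Aug 31 2025 + 16 days = Sep 16 2025.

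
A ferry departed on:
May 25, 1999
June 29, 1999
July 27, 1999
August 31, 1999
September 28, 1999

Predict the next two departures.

October 26, 1999; November 30, 1999

Every date is a Tuesday; gaps 35, 28, 35, 28 days.
Each is the last Tuesday of its month (at least one falls on the 29th or later, ruling out '4th Tuesday').
October 1999 ends with Tuesday October 26, 1999.
Last Tuesday of November 1999: November 30, 1999.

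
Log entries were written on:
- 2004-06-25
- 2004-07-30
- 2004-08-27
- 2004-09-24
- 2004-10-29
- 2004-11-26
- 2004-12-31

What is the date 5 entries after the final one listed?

These are Fridays with 35, 28, 28, 35, 28, 35-day gaps.
Each is the final Friday of its month — 2004-07-30 is past the 28th, so '4th Friday' doesn't fit.
January 2005 ends with Friday 2005-01-28.
Last Friday of February 2005: 2005-02-25.
March 2005 ends with Friday 2005-03-25.
Last Friday of April 2005: 2005-04-29.
Last Friday of May 2005: 2005-05-27.

2005-05-27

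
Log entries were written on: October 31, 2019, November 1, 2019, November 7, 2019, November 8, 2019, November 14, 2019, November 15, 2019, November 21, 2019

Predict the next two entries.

Every event lands on a Thursday or Friday (gaps cycle 1, 6, 1, 6, 1, 6).
So the schedule is: every Thursday and Friday.
The following Friday is November 22, 2019.
The following Thursday is November 28, 2019.

November 22, 2019; November 28, 2019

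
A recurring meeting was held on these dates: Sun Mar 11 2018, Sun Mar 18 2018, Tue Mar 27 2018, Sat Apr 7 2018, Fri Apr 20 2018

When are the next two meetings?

Sat May 5 2018, Tue May 22 2018

Gaps: 7, 9, 11, 13 days — each gap is 2 larger than the previous one.
Next gap: 15 days. Fri Apr 20 2018 + 15 days = Sat May 5 2018.
Next gap: 17 days. Sat May 5 2018 + 17 days = Tue May 22 2018.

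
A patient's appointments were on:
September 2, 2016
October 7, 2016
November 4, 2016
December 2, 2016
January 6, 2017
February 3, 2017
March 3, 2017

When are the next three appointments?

Gaps: 35, 28, 28, 35, 28, 28 days — a mix of 28 and 35. Every date is a Friday.
Each is the 1st Friday of its month.
April 2017 — 1st Friday is April 7, 2017.
1st Friday of May 2017: May 5, 2017.
June 2017 — 1st Friday is June 2, 2017.

April 7, 2017; May 5, 2017; June 2, 2017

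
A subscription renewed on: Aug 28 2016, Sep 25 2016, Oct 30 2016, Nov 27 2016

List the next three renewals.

All Sundays; the gaps (28, 35, 28) vary with month length.
This is the last Sunday of each month.
December 2016 ends with Sunday Dec 25 2016.
January 2017 ends with Sunday Jan 29 2017.
Last Sunday of February 2017: Feb 26 2017.

Dec 25 2016, Jan 29 2017, Feb 26 2017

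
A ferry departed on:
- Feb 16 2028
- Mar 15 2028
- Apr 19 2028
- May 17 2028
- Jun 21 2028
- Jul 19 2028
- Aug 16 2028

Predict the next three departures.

Sep 20 2028, Oct 18 2028, Nov 15 2028

Gaps: 28, 35, 28, 35, 28, 28 days — a mix of 28 and 35. Every date is a Wednesday.
Each is the 3rd Wednesday of its month.
September 2028 — 3rd Wednesday is Sep 20 2028.
October 2028 — 3rd Wednesday is Oct 18 2028.
November 2028 — 3rd Wednesday is Nov 15 2028.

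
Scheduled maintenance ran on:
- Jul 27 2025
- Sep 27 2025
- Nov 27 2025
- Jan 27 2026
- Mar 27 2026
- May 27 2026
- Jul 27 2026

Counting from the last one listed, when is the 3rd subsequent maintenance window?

Each date is the 27th; the gaps (62, 61, 61, 59, 61, 61) track the month lengths.
The rule is the 27th of every 2 months.
Next: September 2026 → Sep 27 2026.
Next: November 2026 → Nov 27 2026.
January 2027: Jan 27 2027.

Jan 27 2027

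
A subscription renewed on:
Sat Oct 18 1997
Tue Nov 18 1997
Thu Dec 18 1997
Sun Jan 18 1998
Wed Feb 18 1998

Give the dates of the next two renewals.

Wed Mar 18 1998, Sat Apr 18 1998

Each date is the 18th; the gaps (31, 30, 31, 31) track the month lengths.
The rule is the 18th of each month.
Next: March 1998 → Wed Mar 18 1998.
April 1998: Sat Apr 18 1998.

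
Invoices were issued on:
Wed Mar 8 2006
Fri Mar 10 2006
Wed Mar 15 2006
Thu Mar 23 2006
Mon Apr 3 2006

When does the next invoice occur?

Mon Apr 17 2006

Gaps: 2, 5, 8, 11 days — each gap is 3 larger than the previous one.
Next gap: 14 days. Mon Apr 3 2006 + 14 days = Mon Apr 17 2006.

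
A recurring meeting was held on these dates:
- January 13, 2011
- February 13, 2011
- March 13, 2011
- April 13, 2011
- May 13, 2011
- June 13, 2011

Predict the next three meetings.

July 13, 2011; August 13, 2011; September 13, 2011

Each date is the 13th; the gaps (31, 28, 31, 30, 31) track the month lengths.
The rule is the 13th of each month.
Next: July 2011 → July 13, 2011.
Next: August 2011 → August 13, 2011.
Next: September 2011 → September 13, 2011.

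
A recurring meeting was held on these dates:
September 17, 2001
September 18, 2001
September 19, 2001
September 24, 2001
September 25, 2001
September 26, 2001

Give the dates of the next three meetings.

Every event lands on a Monday or Tuesday or Wednesday (gaps cycle 1, 1, 5, 1, 1).
So the schedule is: every Monday, Tuesday and Wednesday.
Next Monday: October 1, 2001.
Next Tuesday: October 2, 2001.
The following Wednesday is October 3, 2001.

October 1, 2001; October 2, 2001; October 3, 2001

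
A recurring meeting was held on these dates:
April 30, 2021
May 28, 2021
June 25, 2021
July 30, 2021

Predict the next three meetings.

August 27, 2021; September 24, 2021; October 29, 2021

These are Fridays with 28, 28, 35-day gaps.
Each is the final Friday of its month — April 30, 2021 is past the 28th, so '4th Friday' doesn't fit.
Last Friday of August 2021: August 27, 2021.
September 2021 ends with Friday September 24, 2021.
October 2021 ends with Friday October 29, 2021.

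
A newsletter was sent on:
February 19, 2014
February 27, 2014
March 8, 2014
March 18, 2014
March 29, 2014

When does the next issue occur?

Gaps: 8, 9, 10, 11 days — each gap is 1 larger than the previous one.
Next gap: 12 days. March 29, 2014 + 12 days = April 10, 2014.

April 10, 2014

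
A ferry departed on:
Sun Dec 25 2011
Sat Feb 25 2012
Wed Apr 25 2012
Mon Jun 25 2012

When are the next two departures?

Gaps: 62, 60, 61 days — not constant. Every event is on the 25th of the month.
Pattern: the 25th of every 2 months.
August 2012: Sat Aug 25 2012.
October 2012: Thu Oct 25 2012.

Sat Aug 25 2012, Thu Oct 25 2012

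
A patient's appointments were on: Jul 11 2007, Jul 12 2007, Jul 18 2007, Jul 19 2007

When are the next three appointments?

Every event lands on a Wednesday or Thursday (gaps cycle 1, 6, 1).
So the schedule is: every Wednesday and Thursday.
Next Wednesday: Jul 25 2007.
Next Thursday: Jul 26 2007.
The following Wednesday is Aug 1 2007.

Jul 25 2007, Jul 26 2007, Aug 1 2007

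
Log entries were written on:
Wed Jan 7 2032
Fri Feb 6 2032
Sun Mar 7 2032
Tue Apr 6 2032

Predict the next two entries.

Gaps between consecutive events: 30, 30, 30 days — a constant 30-day interval.
Tue Apr 6 2032 + 30 days = Thu May 6 2032.
Thu May 6 2032 + 30 days = Sat Jun 5 2032.

Thu May 6 2032, Sat Jun 5 2032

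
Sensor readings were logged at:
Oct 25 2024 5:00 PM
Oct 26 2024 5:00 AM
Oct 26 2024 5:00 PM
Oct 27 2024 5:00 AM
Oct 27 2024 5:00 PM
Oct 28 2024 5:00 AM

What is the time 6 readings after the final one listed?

The interval is a steady 12 hours (12, 12, 12, 12, 12).
Oct 28 2024 5:00 AM + 12 h = Oct 28 2024 5:00 PM.
Oct 28 2024 5:00 PM + 12 h = Oct 29 2024 5:00 AM.
Oct 29 2024 5:00 AM + 12 h = Oct 29 2024 5:00 PM.
Oct 29 2024 5:00 PM + 12 h = Oct 30 2024 5:00 AM.
Oct 30 2024 5:00 AM + 12 h = Oct 30 2024 5:00 PM.
Oct 30 2024 5:00 PM + 12 h = Oct 31 2024 5:00 AM.

Oct 31 2024 5:00 AM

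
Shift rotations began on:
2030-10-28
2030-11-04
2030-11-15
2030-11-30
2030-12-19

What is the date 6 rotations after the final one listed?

Intervals are 7, 11, 15, 19 days — an arithmetic progression with common difference 4.
Next gap: 23 days. 2030-12-19 + 23 days = 2031-01-11.
Next gap: 27 days. 2031-01-11 + 27 days = 2031-02-07.
Next gap: 31 days. 2031-02-07 + 31 days = 2031-03-10.
Next gap: 35 days. 2031-03-10 + 35 days = 2031-04-14.
Next gap: 39 days. 2031-04-14 + 39 days = 2031-05-23.
Next gap: 43 days. 2031-05-23 + 43 days = 2031-07-05.

2031-07-05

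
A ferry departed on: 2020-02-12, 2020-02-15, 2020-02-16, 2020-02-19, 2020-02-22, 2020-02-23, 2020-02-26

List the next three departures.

The gap pattern 3, 1, 3, 3, 1, 3 repeats every 3 events.
These are the Wednesdays, Saturdays and Sundays of each week.
Next Saturday: 2020-02-29.
Next Sunday: 2020-03-01.
Next Wednesday: 2020-03-04.

2020-02-29, 2020-03-01, 2020-03-04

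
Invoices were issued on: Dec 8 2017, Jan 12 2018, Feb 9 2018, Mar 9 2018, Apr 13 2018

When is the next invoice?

May 11 2018

Gaps: 35, 28, 28, 35 days — a mix of 28 and 35. Every date is a Friday.
Each is the 2nd Friday of its month.
2nd Friday of May 2018: May 11 2018.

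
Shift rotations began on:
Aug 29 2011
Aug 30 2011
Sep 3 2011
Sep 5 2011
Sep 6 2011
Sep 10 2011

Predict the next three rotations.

Sep 12 2011, Sep 13 2011, Sep 17 2011

Gaps: 1, 4, 2, 1, 4 days — not constant, but cyclic with period 3.
The events fall on every Monday, Tuesday and Saturday.
Next Monday: Sep 12 2011.
Next Tuesday: Sep 13 2011.
The following Saturday is Sep 17 2011.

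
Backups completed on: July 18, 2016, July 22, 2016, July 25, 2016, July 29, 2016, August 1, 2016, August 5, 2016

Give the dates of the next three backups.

The gap pattern 4, 3, 4, 3, 4 repeats every 2 events.
These are the Mondays and Fridays of each week.
Next Monday: August 8, 2016.
Next Friday: August 12, 2016.
The following Monday is August 15, 2016.

August 8, 2016; August 12, 2016; August 15, 2016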